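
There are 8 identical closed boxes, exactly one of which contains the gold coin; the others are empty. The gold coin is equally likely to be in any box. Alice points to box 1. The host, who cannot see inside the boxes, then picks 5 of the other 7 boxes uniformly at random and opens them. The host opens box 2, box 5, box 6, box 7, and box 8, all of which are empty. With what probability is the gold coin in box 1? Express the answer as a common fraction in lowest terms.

Condition on the true location of the gold coin.
If it is in any of boxes 1, 3, and 4 (prior 1/8 each): the host picks exactly this set with probability 1/21 regardless, and none is the prize; weight (1/8)·(1/21) = 1/168 each.
If it is in any of boxes 2, 5, 6, 7, and 8 (prior 1/8 each): that box was opened and seen not to hold the prize — ruled out; weight (1/8)·0 = 0 each.
The weights sum to 1/56.
So P(the gold coin in box 1 | the host opened box 2, box 5, box 6, box 7, and box 8) = (1/168) / (1/56) = 1/3.

1/3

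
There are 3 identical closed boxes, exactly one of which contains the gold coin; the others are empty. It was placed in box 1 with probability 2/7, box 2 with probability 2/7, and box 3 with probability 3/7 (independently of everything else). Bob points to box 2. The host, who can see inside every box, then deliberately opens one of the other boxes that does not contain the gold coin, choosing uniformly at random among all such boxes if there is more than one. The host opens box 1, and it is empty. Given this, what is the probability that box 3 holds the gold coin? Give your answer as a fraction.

3/4

Condition on the true location of the gold coin.
If it is in box 1 (prior 2/7): the host opened box 1, so this case is ruled out; weight (2/7)·0 = 0.
If it is in box 2 (prior 2/7): the host has 2 equally likely choices, so probability 1/2; weight (2/7)·(1/2) = 1/7.
If it is in box 3 (prior 3/7): the host has no choice, probability 1; weight (3/7)·1 = 3/7.
The weights sum to 4/7.
So P(the gold coin in box 3 | the host opened box 1) = (3/7) / (4/7) = 3/4.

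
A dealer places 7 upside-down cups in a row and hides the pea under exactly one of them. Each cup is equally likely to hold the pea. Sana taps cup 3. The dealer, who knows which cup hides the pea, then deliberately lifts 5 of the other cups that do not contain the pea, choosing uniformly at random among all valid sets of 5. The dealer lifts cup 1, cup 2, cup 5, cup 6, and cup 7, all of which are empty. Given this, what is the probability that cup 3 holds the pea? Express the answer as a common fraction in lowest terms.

1/7

Apply Bayes' rule, conditioning on where the pea actually is.
If it is under any of cups 1, 2, 5, 6, and 7 (prior 1/7 each): that cup was opened and seen not to hold the prize — ruled out; weight (1/7)·0 = 0 each.
If it is under cup 3 (prior 1/7): the dealer has 6 equally likely choices, so probability 1/6; weight (1/7)·(1/6) = 1/42.
If it is under cup 4 (prior 1/7): the dealer has no choice, probability 1; weight (1/7)·1 = 1/7.
The weights sum to 1/6.
So P(the pea under cup 3 | the dealer opened cup 1, cup 2, cup 5, cup 6, and cup 7) = (1/42) / (1/6) = 1/7.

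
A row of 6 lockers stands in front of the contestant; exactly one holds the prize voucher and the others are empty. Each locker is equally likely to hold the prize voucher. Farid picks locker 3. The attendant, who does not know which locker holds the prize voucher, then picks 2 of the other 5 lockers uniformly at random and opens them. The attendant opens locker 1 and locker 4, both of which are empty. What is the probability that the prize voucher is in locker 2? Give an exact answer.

Because the attendant chose which lockers to open without knowing where the prize voucher is, the choice is independent of the prize location. Learning that none of the 2 opened lockers holds the prize voucher simply rules out those 2 locations and leaves the remaining 4 lockers still equally likely by symmetry.
So P(the prize voucher in locker 2) = 1/4.

1/4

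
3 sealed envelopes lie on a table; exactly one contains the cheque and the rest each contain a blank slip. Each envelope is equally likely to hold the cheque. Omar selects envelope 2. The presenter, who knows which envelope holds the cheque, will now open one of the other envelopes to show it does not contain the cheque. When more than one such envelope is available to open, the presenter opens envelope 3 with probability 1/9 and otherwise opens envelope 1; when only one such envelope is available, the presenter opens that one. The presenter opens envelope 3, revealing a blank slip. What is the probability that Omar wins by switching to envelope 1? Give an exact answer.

Apply Bayes' rule, conditioning on where the cheque actually is.
If it is in envelope 1 (prior 1/3): only envelope 3 is available, probability 1; weight (1/3)·1 = 1/3.
If it is in envelope 2 (prior 1/3): envelope 3 is available, opened with probability 1/9; weight (1/3)·(1/9) = 1/27.
If it is in envelope 3 (prior 1/3): the presenter opened envelope 3, so this case is ruled out; weight (1/3)·0 = 0.
The weights sum to 10/27.
So P(the cheque in envelope 1 | the presenter opened envelope 3) = (1/3) / (10/27) = 9/10.

9/10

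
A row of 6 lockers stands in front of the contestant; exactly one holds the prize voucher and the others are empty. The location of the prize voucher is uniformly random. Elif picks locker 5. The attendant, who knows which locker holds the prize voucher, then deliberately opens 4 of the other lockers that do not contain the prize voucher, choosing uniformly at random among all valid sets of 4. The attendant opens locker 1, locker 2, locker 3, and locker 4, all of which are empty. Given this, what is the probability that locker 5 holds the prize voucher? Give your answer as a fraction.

Consider each possible location of the prize voucher in turn.
If it is in any of lockers 1, 2, 3, and 4 (prior 1/6 each): that locker was opened and seen not to hold the prize — ruled out; weight (1/6)·0 = 0 each.
If it is in locker 5 (prior 1/6): the attendant has 5 equally likely choices, so probability 1/5; weight (1/6)·(1/5) = 1/30.
If it is in locker 6 (prior 1/6): the attendant has no choice, probability 1; weight (1/6)·1 = 1/6.
The weights sum to 1/5.
So P(the prize voucher in locker 5 | the attendant opened locker 1, locker 2, locker 3, and locker 4) = (1/30) / (1/5) = 1/6.

1/6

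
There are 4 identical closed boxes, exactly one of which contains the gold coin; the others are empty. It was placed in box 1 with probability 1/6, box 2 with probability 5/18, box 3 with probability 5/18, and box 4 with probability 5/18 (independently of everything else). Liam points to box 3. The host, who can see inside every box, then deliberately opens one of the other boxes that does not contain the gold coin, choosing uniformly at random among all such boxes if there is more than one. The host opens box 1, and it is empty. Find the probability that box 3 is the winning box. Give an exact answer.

1/4

Apply Bayes' rule, conditioning on where the gold coin actually is.
If it is in box 1 (prior 1/6): the host opened box 1, so this case is ruled out; weight (1/6)·0 = 0.
If it is in either of boxes 2 and 4 (prior 5/18 each): the host has 2 equally likely choices, so probability 1/2; weight (5/18)·(1/2) = 5/36 each.
If it is in box 3 (prior 5/18): the host has 3 equally likely choices, so probability 1/3; weight (5/18)·(1/3) = 5/54.
The weights sum to 10/27.
So P(the gold coin in box 3 | the host opened box 1) = (5/54) / (10/27) = 1/4.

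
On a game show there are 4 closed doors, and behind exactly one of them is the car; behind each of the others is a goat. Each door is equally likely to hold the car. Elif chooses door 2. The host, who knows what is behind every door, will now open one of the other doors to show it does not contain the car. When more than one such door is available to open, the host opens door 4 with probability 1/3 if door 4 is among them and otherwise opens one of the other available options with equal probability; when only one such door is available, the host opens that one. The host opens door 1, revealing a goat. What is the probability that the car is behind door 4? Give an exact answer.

Condition on the true location of the car.
If it is behind door 1 (prior 1/4): the host opened door 1, so this case is ruled out; weight (1/4)·0 = 0.
If it is behind door 2 (prior 1/4): door 4 is available but not opened; door 1 gets probability (1 − 1/3)/2 = 1/3; weight (1/4)·(1/3) = 1/12.
If it is behind door 3 (prior 1/4): door 4 is available but not opened, probability 2/3; weight (1/4)·(2/3) = 1/6.
If it is behind door 4 (prior 1/4): door 4 holds the prize so is unavailable; the host chooses uniformly among the 2 others, probability 1/2; weight (1/4)·(1/2) = 1/8.
The weights sum to 3/8.
So P(the car behind door 4 | the host opened door 1) = (1/8) / (3/8) = 1/3.

1/3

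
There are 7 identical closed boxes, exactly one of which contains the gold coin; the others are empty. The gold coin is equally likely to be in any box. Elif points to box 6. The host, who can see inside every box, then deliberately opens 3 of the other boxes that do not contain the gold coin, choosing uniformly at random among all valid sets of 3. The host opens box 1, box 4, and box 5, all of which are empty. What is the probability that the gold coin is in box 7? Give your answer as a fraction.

Apply Bayes' rule, conditioning on where the gold coin actually is.
If it is in any of boxes 1, 4, and 5 (prior 1/7 each): that box was opened and seen not to hold the prize — ruled out; weight (1/7)·0 = 0 each.
If it is in any of boxes 2, 3, and 7 (prior 1/7 each): the host has 10 equally likely choices, so probability 1/10; weight (1/7)·(1/10) = 1/70 each.
If it is in box 6 (prior 1/7): the host has 20 equally likely choices, so probability 1/20; weight (1/7)·(1/20) = 1/140.
The weights sum to 1/20.
So P(the gold coin in box 7 | the host opened box 1, box 4, and box 5) = (1/70) / (1/20) = 2/7.

2/7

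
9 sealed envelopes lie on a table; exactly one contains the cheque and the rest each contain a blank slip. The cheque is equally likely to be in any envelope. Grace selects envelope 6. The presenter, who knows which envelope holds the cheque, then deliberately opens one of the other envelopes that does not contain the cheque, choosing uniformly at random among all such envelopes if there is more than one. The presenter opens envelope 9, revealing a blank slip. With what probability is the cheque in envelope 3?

Consider each possible location of the cheque in turn.
If it is in any of envelopes 1, 2, 3, 4, 5, 7, and 8 (prior 1/9 each): the presenter has 7 equally likely choices, so probability 1/7; weight (1/9)·(1/7) = 1/63 each.
If it is in envelope 6 (prior 1/9): the presenter has 8 equally likely choices, so probability 1/8; weight (1/9)·(1/8) = 1/72.
If it is in envelope 9 (prior 1/9): the presenter opened envelope 9, so this case is ruled out; weight (1/9)·0 = 0.
The weights sum to 1/8.
So P(the cheque in envelope 3 | the presenter opened envelope 9) = (1/63) / (1/8) = 8/63.

8/63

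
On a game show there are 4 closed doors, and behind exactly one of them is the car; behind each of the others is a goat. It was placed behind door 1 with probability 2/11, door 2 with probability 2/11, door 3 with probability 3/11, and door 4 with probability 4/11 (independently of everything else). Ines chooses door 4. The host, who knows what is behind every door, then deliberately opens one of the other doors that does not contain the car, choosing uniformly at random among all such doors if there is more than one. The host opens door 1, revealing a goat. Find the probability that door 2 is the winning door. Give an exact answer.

6/23

Apply Bayes' rule, conditioning on where the car actually is.
If it is behind door 1 (prior 2/11): the host opened door 1, so this case is ruled out; weight (2/11)·0 = 0.
If it is behind door 2 (prior 2/11): the host has 2 equally likely choices, so probability 1/2; weight (2/11)·(1/2) = 1/11.
If it is behind door 3 (prior 3/11): the host has 2 equally likely choices, so probability 1/2; weight (3/11)·(1/2) = 3/22.
If it is behind door 4 (prior 4/11): the host has 3 equally likely choices, so probability 1/3; weight (4/11)·(1/3) = 4/33.
The weights sum to 23/66.
So P(the car behind door 2 | the host opened door 1) = (1/11) / (23/66) = 6/23.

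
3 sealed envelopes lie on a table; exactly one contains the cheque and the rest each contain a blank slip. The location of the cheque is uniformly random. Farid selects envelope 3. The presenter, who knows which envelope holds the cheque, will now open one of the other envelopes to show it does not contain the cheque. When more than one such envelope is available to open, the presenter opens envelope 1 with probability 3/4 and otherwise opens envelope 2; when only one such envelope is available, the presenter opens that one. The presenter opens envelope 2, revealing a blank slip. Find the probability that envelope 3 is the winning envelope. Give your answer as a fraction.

Condition on the true location of the cheque.
If it is in envelope 1 (prior 1/3): only envelope 2 is available, probability 1; weight (1/3)·1 = 1/3.
If it is in envelope 2 (prior 1/3): the presenter opened envelope 2, so this case is ruled out; weight (1/3)·0 = 0.
If it is in envelope 3 (prior 1/3): envelope 1 is available but not opened, probability 1/4; weight (1/3)·(1/4) = 1/12.
The weights sum to 5/12.
So P(the cheque in envelope 3 | the presenter opened envelope 2) = (1/12) / (5/12) = 1/5.

1/5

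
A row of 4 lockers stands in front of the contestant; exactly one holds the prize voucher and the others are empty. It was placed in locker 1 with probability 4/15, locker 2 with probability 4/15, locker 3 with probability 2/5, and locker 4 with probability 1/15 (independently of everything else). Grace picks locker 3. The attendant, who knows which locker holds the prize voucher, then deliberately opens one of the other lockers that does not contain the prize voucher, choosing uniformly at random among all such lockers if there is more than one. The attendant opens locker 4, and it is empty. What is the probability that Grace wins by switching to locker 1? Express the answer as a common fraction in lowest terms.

Consider each possible location of the prize voucher in turn.
If it is in either of lockers 1 and 2 (prior 4/15 each): the attendant has 2 equally likely choices, so probability 1/2; weight (4/15)·(1/2) = 2/15 each.
If it is in locker 3 (prior 2/5): the attendant has 3 equally likely choices, so probability 1/3; weight (2/5)·(1/3) = 2/15.
If it is in locker 4 (prior 1/15): the attendant opened locker 4, so this case is ruled out; weight (1/15)·0 = 0.
The weights sum to 2/5.
So P(the prize voucher in locker 1 | the attendant opened locker 4) = (2/15) / (2/5) = 1/3.

1/3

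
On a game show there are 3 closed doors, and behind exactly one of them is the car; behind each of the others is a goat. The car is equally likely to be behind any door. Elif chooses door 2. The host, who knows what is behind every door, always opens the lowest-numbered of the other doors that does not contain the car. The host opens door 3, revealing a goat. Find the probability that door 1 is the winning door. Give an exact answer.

Condition on the true location of the car.
If it is behind door 1 (prior 1/3): door 3 is the lowest-numbered option available, probability 1; weight (1/3)·1 = 1/3.
If it is behind door 2 (prior 1/3): the host would have opened door 1 instead, probability 0; weight (1/3)·0 = 0.
If it is behind door 3 (prior 1/3): the host opened door 3, so this case is ruled out; weight (1/3)·0 = 0.
The weights sum to 1/3.
So P(the car behind door 1 | the host opened door 3) = (1/3) / (1/3) = 1.

1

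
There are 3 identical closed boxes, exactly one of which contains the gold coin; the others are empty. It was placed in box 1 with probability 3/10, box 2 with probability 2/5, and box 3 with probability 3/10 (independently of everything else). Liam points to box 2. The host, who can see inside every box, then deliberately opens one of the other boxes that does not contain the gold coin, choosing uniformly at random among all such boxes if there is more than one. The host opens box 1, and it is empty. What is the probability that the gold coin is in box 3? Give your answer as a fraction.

3/5

Apply Bayes' rule, conditioning on where the gold coin actually is.
If it is in box 1 (prior 3/10): the host opened box 1, so this case is ruled out; weight (3/10)·0 = 0.
If it is in box 2 (prior 2/5): the host has 2 equally likely choices, so probability 1/2; weight (2/5)·(1/2) = 1/5.
If it is in box 3 (prior 3/10): the host has no choice, probability 1; weight (3/10)·1 = 3/10.
The weights sum to 1/2.
So P(the gold coin in box 3 | the host opened box 1) = (3/10) / (1/2) = 3/5.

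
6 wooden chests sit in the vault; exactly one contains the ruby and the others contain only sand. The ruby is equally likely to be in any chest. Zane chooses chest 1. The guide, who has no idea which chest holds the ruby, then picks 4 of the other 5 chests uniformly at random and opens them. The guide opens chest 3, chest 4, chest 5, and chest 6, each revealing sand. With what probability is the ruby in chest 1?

1/2

Condition on the true location of the ruby.
If it is in either of chests 1 and 2 (prior 1/6 each): the guide picks exactly this set with probability 1/5 regardless, and none is the prize; weight (1/6)·(1/5) = 1/30 each.
If it is in any of chests 3, 4, 5, and 6 (prior 1/6 each): that chest was opened and seen not to hold the prize — ruled out; weight (1/6)·0 = 0 each.
The weights sum to 1/15.
So P(the ruby in chest 1 | the guide opened chest 3, chest 4, chest 5, and chest 6) = (1/30) / (1/15) = 1/2.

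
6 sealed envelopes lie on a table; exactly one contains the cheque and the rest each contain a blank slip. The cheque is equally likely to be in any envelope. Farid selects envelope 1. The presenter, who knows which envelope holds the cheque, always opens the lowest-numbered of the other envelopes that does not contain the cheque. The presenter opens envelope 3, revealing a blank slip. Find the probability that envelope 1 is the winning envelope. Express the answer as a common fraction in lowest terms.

0

Condition on the true location of the cheque.
If it is in any of envelopes 1, 4, 5, and 6 (prior 1/6 each): the presenter would have opened envelope 2 instead, probability 0; weight (1/6)·0 = 0 each.
If it is in envelope 2 (prior 1/6): envelope 3 is the lowest-numbered option available, probability 1; weight (1/6)·1 = 1/6.
If it is in envelope 3 (prior 1/6): the presenter opened envelope 3, so this case is ruled out; weight (1/6)·0 = 0.
The weights sum to 1/6.
So P(the cheque in envelope 1 | the presenter opened envelope 3) = 0 / (1/6) = 0.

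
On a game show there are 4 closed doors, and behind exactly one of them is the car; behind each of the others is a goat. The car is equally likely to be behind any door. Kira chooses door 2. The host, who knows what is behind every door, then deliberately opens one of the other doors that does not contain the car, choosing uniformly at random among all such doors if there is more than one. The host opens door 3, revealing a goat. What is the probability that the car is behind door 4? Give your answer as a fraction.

Consider each possible location of the car in turn.
If it is behind either of doors 1 and 4 (prior 1/4 each): the host has 2 equally likely choices, so probability 1/2; weight (1/4)·(1/2) = 1/8 each.
If it is behind door 2 (prior 1/4): the host has 3 equally likely choices, so probability 1/3; weight (1/4)·(1/3) = 1/12.
If it is behind door 3 (prior 1/4): the host opened door 3, so this case is ruled out; weight (1/4)·0 = 0.
The weights sum to 1/3.
So P(the car behind door 4 | the host opened door 3) = (1/8) / (1/3) = 3/8.

3/8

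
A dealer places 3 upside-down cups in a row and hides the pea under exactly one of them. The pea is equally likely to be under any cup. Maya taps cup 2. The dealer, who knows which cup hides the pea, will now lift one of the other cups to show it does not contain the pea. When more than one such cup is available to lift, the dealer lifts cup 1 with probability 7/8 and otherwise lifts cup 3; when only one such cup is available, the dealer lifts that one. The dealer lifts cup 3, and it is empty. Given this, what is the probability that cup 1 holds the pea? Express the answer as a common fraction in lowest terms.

Apply Bayes' rule, conditioning on where the pea actually is.
If it is under cup 1 (prior 1/3): only cup 3 is available, probability 1; weight (1/3)·1 = 1/3.
If it is under cup 2 (prior 1/3): cup 1 is available but not opened, probability 1/8; weight (1/3)·(1/8) = 1/24.
If it is under cup 3 (prior 1/3): the dealer opened cup 3, so this case is ruled out; weight (1/3)·0 = 0.
The weights sum to 3/8.
So P(the pea under cup 1 | the dealer opened cup 3) = (1/3) / (3/8) = 8/9.

8/9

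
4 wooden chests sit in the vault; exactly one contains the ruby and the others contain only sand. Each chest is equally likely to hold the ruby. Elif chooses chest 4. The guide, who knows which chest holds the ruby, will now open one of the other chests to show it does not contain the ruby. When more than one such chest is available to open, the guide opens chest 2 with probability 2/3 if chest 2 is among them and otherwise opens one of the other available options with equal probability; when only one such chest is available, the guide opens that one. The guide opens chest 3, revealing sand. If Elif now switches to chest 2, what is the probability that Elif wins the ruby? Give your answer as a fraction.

Condition on the true location of the ruby.
If it is in chest 1 (prior 1/4): chest 2 is available but not opened, probability 1/3; weight (1/4)·(1/3) = 1/12.
If it is in chest 2 (prior 1/4): chest 2 holds the prize so is unavailable; the guide chooses uniformly among the 2 others, probability 1/2; weight (1/4)·(1/2) = 1/8.
If it is in chest 3 (prior 1/4): the guide opened chest 3, so this case is ruled out; weight (1/4)·0 = 0.
If it is in chest 4 (prior 1/4): chest 2 is available but not opened; chest 3 gets probability (1 − 2/3)/2 = 1/6; weight (1/4)·(1/6) = 1/24.
The weights sum to 1/4.
So P(the ruby in chest 2 | the guide opened chest 3) = (1/8) / (1/4) = 1/2.

1/2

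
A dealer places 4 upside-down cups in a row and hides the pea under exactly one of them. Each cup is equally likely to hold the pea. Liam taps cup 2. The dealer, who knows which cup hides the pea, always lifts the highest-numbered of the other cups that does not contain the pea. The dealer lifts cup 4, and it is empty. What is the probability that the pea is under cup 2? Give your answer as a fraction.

1/3

Apply Bayes' rule, conditioning on where the pea actually is.
If it is under any of cups 1, 2, and 3 (prior 1/4 each): cup 4 is the highest-numbered option available, probability 1; weight (1/4)·1 = 1/4 each.
If it is under cup 4 (prior 1/4): the dealer opened cup 4, so this case is ruled out; weight (1/4)·0 = 0.
The weights sum to 3/4.
So P(the pea under cup 2 | the dealer opened cup 4) = (1/4) / (3/4) = 1/3.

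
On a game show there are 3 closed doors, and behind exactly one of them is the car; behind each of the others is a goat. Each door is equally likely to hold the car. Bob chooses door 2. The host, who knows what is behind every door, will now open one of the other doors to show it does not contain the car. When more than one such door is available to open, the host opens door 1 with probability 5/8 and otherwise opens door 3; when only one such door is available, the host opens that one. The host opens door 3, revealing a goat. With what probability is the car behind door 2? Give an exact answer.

Condition on the true location of the car.
If it is behind door 1 (prior 1/3): only door 3 is available, probability 1; weight (1/3)·1 = 1/3.
If it is behind door 2 (prior 1/3): door 1 is available but not opened, probability 3/8; weight (1/3)·(3/8) = 1/8.
If it is behind door 3 (prior 1/3): the host opened door 3, so this case is ruled out; weight (1/3)·0 = 0.
The weights sum to 11/24.
So P(the car behind door 2 | the host opened door 3) = (1/8) / (11/24) = 3/11.

3/11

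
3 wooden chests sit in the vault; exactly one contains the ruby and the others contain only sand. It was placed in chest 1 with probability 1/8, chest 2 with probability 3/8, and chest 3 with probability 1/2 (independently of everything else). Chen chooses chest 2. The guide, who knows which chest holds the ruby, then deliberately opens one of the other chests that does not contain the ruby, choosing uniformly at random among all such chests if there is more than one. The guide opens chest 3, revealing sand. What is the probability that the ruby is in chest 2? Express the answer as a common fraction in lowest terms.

Condition on the true location of the ruby.
If it is in chest 1 (prior 1/8): the guide has no choice, probability 1; weight (1/8)·1 = 1/8.
If it is in chest 2 (prior 3/8): the guide has 2 equally likely choices, so probability 1/2; weight (3/8)·(1/2) = 3/16.
If it is in chest 3 (prior 1/2): the guide opened chest 3, so this case is ruled out; weight (1/2)·0 = 0.
The weights sum to 5/16.
So P(the ruby in chest 2 | the guide opened chest 3) = (3/16) / (5/16) = 3/5.

3/5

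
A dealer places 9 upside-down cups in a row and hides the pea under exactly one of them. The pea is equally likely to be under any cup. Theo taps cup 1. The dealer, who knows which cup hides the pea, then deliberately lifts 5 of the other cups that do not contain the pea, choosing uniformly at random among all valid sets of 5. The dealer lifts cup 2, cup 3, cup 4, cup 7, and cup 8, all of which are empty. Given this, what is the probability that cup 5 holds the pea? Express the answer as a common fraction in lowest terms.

8/27

Condition on the true location of the pea.
If it is under cup 1 (prior 1/9): the dealer has 56 equally likely choices, so probability 1/56; weight (1/9)·(1/56) = 1/504.
If it is under any of cups 2, 3, 4, 7, and 8 (prior 1/9 each): that cup was opened and seen not to hold the prize — ruled out; weight (1/9)·0 = 0 each.
If it is under any of cups 5, 6, and 9 (prior 1/9 each): the dealer has 21 equally likely choices, so probability 1/21; weight (1/9)·(1/21) = 1/189 each.
The weights sum to 1/56.
So P(the pea under cup 5 | the dealer opened cup 2, cup 3, cup 4, cup 7, and cup 8) = (1/189) / (1/56) = 8/27.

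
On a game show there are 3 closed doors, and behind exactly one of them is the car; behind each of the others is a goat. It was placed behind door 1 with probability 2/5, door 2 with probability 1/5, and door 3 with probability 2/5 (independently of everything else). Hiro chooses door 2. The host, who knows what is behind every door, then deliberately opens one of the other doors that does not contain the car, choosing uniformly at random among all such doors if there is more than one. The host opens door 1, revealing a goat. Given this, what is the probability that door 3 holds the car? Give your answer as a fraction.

4/5

Condition on the true location of the car.
If it is behind door 1 (prior 2/5): the host opened door 1, so this case is ruled out; weight (2/5)·0 = 0.
If it is behind door 2 (prior 1/5): the host has 2 equally likely choices, so probability 1/2; weight (1/5)·(1/2) = 1/10.
If it is behind door 3 (prior 2/5): the host has no choice, probability 1; weight (2/5)·1 = 2/5.
The weights sum to 1/2.
So P(the car behind door 3 | the host opened door 1) = (2/5) / (1/2) = 4/5.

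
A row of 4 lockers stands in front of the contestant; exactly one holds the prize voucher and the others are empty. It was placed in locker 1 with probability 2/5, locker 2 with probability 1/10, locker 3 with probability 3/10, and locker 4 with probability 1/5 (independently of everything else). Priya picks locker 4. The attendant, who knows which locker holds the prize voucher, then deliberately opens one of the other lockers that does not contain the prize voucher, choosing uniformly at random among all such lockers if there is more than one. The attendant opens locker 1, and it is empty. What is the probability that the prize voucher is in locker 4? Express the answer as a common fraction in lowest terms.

Consider each possible location of the prize voucher in turn.
If it is in locker 1 (prior 2/5): the attendant opened locker 1, so this case is ruled out; weight (2/5)·0 = 0.
If it is in locker 2 (prior 1/10): the attendant has 2 equally likely choices, so probability 1/2; weight (1/10)·(1/2) = 1/20.
If it is in locker 3 (prior 3/10): the attendant has 2 equally likely choices, so probability 1/2; weight (3/10)·(1/2) = 3/20.
If it is in locker 4 (prior 1/5): the attendant has 3 equally likely choices, so probability 1/3; weight (1/5)·(1/3) = 1/15.
The weights sum to 4/15.
So P(the prize voucher in locker 4 | the attendant opened locker 1) = (1/15) / (4/15) = 1/4.

1/4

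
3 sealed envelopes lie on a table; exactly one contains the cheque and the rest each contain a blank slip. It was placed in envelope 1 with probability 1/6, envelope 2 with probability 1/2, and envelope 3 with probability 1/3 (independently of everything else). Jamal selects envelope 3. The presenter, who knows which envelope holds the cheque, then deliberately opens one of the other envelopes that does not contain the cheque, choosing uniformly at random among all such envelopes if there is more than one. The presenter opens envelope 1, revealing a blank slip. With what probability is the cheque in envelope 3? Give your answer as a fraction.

1/4

Consider each possible location of the cheque in turn.
If it is in envelope 1 (prior 1/6): the presenter opened envelope 1, so this case is ruled out; weight (1/6)·0 = 0.
If it is in envelope 2 (prior 1/2): the presenter has no choice, probability 1; weight (1/2)·1 = 1/2.
If it is in envelope 3 (prior 1/3): the presenter has 2 equally likely choices, so probability 1/2; weight (1/3)·(1/2) = 1/6.
The weights sum to 2/3.
So P(the cheque in envelope 3 | the presenter opened envelope 1) = (1/6) / (2/3) = 1/4.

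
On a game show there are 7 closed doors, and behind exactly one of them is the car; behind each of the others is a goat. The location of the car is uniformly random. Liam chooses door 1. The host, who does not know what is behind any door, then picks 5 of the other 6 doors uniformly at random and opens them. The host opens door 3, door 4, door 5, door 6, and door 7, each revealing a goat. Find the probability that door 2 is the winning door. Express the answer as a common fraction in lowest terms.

Because the host chose which doors to open without knowing where the car is, the choice is independent of the prize location. Learning that none of the 5 opened doors holds the car simply rules out those 5 locations and leaves the remaining 2 doors still equally likely by symmetry.
So P(the car behind door 2) = 1/2.

1/2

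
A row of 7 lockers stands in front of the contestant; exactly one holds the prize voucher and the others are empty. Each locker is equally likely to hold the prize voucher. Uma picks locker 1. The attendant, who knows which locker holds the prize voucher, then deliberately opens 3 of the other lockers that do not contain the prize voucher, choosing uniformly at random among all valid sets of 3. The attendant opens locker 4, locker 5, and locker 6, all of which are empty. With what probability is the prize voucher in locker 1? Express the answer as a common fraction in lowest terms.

1/7

Consider each possible location of the prize voucher in turn.
If it is in locker 1 (prior 1/7): the attendant has 20 equally likely choices, so probability 1/20; weight (1/7)·(1/20) = 1/140.
If it is in any of lockers 2, 3, and 7 (prior 1/7 each): the attendant has 10 equally likely choices, so probability 1/10; weight (1/7)·(1/10) = 1/70 each.
If it is in any of lockers 4, 5, and 6 (prior 1/7 each): that locker was opened and seen not to hold the prize — ruled out; weight (1/7)·0 = 0 each.
The weights sum to 1/20.
So P(the prize voucher in locker 1 | the attendant opened locker 4, locker 5, and locker 6) = (1/140) / (1/20) = 1/7.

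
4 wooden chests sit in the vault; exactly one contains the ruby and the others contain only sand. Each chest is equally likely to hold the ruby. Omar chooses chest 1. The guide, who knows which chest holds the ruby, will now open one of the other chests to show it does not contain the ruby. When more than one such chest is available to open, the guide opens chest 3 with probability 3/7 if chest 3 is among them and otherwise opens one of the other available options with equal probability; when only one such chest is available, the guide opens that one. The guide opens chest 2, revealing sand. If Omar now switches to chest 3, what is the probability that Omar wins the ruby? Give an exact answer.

Condition on the true location of the ruby.
If it is in chest 1 (prior 1/4): chest 3 is available but not opened; chest 2 gets probability (1 − 3/7)/2 = 2/7; weight (1/4)·(2/7) = 1/14.
If it is in chest 2 (prior 1/4): the guide opened chest 2, so this case is ruled out; weight (1/4)·0 = 0.
If it is in chest 3 (prior 1/4): chest 3 holds the prize so is unavailable; the guide chooses uniformly among the 2 others, probability 1/2; weight (1/4)·(1/2) = 1/8.
If it is in chest 4 (prior 1/4): chest 3 is available but not opened, probability 4/7; weight (1/4)·(4/7) = 1/7.
The weights sum to 19/56.
So P(the ruby in chest 3 | the guide opened chest 2) = (1/8) / (19/56) = 7/19.

7/19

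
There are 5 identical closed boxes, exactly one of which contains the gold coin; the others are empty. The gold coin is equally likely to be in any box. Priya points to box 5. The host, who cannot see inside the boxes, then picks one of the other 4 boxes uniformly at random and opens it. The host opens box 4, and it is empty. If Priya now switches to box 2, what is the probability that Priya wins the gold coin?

Apply Bayes' rule, conditioning on where the gold coin actually is.
If it is in any of boxes 1, 2, 3, and 5 (prior 1/5 each): the host picks box 4 with probability 1/4 regardless, and it is not the prize; weight (1/5)·(1/4) = 1/20 each.
If it is in box 4 (prior 1/5): the host opened box 4, so this case is ruled out; weight (1/5)·0 = 0.
The weights sum to 1/5.
So P(the gold coin in box 2 | the host opened box 4) = (1/20) / (1/5) = 1/4.

1/4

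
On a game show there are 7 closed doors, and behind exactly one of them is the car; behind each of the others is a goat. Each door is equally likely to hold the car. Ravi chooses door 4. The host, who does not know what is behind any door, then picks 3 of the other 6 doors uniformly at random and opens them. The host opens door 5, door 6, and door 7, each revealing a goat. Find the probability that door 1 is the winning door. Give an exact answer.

Condition on the true location of the car.
If it is behind any of doors 1, 2, 3, and 4 (prior 1/7 each): the host picks exactly this set with probability 1/20 regardless, and none is the prize; weight (1/7)·(1/20) = 1/140 each.
If it is behind any of doors 5, 6, and 7 (prior 1/7 each): that door was opened and seen not to hold the prize — ruled out; weight (1/7)·0 = 0 each.
The weights sum to 1/35.
So P(the car behind door 1 | the host opened door 5, door 6, and door 7) = (1/140) / (1/35) = 1/4.

1/4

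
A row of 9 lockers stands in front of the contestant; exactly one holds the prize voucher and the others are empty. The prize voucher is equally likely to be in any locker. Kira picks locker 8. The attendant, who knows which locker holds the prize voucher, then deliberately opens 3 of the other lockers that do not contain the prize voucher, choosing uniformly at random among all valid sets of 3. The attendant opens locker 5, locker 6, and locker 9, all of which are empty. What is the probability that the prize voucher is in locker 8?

1/9

Condition on the true location of the prize voucher.
If it is in any of lockers 1, 2, 3, 4, and 7 (prior 1/9 each): the attendant has 35 equally likely choices, so probability 1/35; weight (1/9)·(1/35) = 1/315 each.
If it is in any of lockers 5, 6, and 9 (prior 1/9 each): that locker was opened and seen not to hold the prize — ruled out; weight (1/9)·0 = 0 each.
If it is in locker 8 (prior 1/9): the attendant has 56 equally likely choices, so probability 1/56; weight (1/9)·(1/56) = 1/504.
The weights sum to 1/56.
So P(the prize voucher in locker 8 | the attendant opened locker 5, locker 6, and locker 9) = (1/504) / (1/56) = 1/9.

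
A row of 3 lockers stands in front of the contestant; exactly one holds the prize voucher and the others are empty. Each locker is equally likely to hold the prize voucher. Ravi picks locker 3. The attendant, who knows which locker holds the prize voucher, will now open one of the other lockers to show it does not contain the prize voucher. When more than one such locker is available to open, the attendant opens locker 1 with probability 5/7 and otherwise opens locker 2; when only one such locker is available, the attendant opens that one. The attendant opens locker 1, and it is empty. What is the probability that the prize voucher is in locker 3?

5/12

Apply Bayes' rule, conditioning on where the prize voucher actually is.
If it is in locker 1 (prior 1/3): the attendant opened locker 1, so this case is ruled out; weight (1/3)·0 = 0.
If it is in locker 2 (prior 1/3): only locker 1 is available, probability 1; weight (1/3)·1 = 1/3.
If it is in locker 3 (prior 1/3): locker 1 is available, opened with probability 5/7; weight (1/3)·(5/7) = 5/21.
The weights sum to 4/7.
So P(the prize voucher in locker 3 | the attendant opened locker 1) = (5/21) / (4/7) = 5/12.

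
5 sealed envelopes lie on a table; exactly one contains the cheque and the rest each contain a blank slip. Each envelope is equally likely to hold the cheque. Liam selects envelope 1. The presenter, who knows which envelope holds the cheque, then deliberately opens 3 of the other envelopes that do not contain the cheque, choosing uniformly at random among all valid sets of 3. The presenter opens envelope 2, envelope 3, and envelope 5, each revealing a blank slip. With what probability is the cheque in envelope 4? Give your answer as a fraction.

Consider each possible location of the cheque in turn.
If it is in envelope 1 (prior 1/5): the presenter has 4 equally likely choices, so probability 1/4; weight (1/5)·(1/4) = 1/20.
If it is in any of envelopes 2, 3, and 5 (prior 1/5 each): that envelope was opened and seen not to hold the prize — ruled out; weight (1/5)·0 = 0 each.
If it is in envelope 4 (prior 1/5): the presenter has no choice, probability 1; weight (1/5)·1 = 1/5.
The weights sum to 1/4.
So P(the cheque in envelope 4 | the presenter opened envelope 2, envelope 3, and envelope 5) = (1/5) / (1/4) = 4/5.

4/5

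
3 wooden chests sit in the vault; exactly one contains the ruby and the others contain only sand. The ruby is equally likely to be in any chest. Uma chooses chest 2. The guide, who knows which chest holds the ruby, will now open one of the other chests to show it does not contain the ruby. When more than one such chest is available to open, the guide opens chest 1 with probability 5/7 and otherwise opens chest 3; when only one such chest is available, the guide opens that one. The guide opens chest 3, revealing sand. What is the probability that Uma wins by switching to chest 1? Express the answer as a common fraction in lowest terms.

7/9

Consider each possible location of the ruby in turn.
If it is in chest 1 (prior 1/3): only chest 3 is available, probability 1; weight (1/3)·1 = 1/3.
If it is in chest 2 (prior 1/3): chest 1 is available but not opened, probability 2/7; weight (1/3)·(2/7) = 2/21.
If it is in chest 3 (prior 1/3): the guide opened chest 3, so this case is ruled out; weight (1/3)·0 = 0.
The weights sum to 3/7.
So P(the ruby in chest 1 | the guide opened chest 3) = (1/3) / (3/7) = 7/9.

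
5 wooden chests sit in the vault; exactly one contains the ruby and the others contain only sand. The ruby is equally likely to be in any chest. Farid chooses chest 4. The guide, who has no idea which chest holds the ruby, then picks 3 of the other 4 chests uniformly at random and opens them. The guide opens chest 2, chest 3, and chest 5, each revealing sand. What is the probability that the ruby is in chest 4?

Condition on the true location of the ruby.
If it is in either of chests 1 and 4 (prior 1/5 each): the guide picks exactly this set with probability 1/4 regardless, and none is the prize; weight (1/5)·(1/4) = 1/20 each.
If it is in any of chests 2, 3, and 5 (prior 1/5 each): that chest was opened and seen not to hold the prize — ruled out; weight (1/5)·0 = 0 each.
The weights sum to 1/10.
So P(the ruby in chest 4 | the guide opened chest 2, chest 3, and chest 5) = (1/20) / (1/10) = 1/2.

1/2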